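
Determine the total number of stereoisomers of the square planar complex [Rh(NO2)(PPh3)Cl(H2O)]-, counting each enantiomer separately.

3

In a square planar complex each vertex has one trans partner and two cis neighbours.
The distinct arrangements are (3 in all): (Cl/NO2 trans, H2O/PPh3 trans); (Cl/PPh3 trans, H2O/NO2 trans); (Cl/H2O trans, NO2/PPh3 trans).
Each arrangement has an internal mirror plane or centre of symmetry, so none is chiral.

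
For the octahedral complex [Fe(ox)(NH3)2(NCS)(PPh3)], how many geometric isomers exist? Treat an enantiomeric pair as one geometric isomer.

4

The six octahedral sites form three mutually perpendicular trans pairs.
Each ox is bidentate and must span two cis positions.
Working through the distinct placements yields 4 geometric isomers: NH3 cis (3 arrangements, 2 chiral); NH3 trans.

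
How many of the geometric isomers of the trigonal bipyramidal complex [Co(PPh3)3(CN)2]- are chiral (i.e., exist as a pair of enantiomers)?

0

A trigonal bipyramid has two axial and three equatorial sites, which are chemically inequivalent.
Working through the distinct placements yields 3 geometric isomers: CN both axial; CN one axial, one equatorial; CN both equatorial.
Each arrangement has an internal mirror plane or centre of symmetry, so none is chiral.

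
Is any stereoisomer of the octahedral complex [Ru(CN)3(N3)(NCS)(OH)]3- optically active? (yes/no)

yes

An octahedron has six vertices in three trans pairs; every non-trans pair is cis.
Working through the distinct placements yields 4 geometric isomers: CN mer (3 arrangements); CN fac (chiral).
One of these lacks any improper symmetry element and so occurs as an enantiomeric pair, giving 4 + 1 = 5 stereoisomers in total.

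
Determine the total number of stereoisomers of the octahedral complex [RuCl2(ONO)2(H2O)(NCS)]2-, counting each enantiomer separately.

The six octahedral sites form three mutually perpendicular trans pairs.
Systematic placement gives 6 geometric isomers: Cl trans, ONO trans; Cl trans, ONO cis; Cl cis, ONO trans; Cl cis, ONO cis (3 arrangements, 2 chiral).
Of these, 2 lack any improper symmetry element and so occur as enantiomeric pairs, giving 6 + 2 = 8 stereoisomers in total.

8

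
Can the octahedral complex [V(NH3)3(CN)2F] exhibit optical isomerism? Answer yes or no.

The six octahedral sites form three mutually perpendicular trans pairs.
Systematic placement gives 3 geometric isomers: NH3 mer, CN trans; NH3 mer, CN cis; NH3 fac, CN cis.
Each arrangement has an internal mirror plane or centre of symmetry, so none is chiral.

no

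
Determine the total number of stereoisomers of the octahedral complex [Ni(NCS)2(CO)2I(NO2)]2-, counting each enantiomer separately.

The six octahedral sites form three mutually perpendicular trans pairs.
The distinct arrangements are (6 in all): NCS cis, CO trans; NCS trans, CO trans; NCS cis, CO cis (3 arrangements, 2 chiral); NCS trans, CO cis.
Of these, 2 lack any improper symmetry element and so occur as enantiomeric pairs, giving 6 + 2 = 8 stereoisomers in total.

8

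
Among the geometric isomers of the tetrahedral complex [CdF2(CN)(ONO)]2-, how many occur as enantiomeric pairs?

0

Only one geometric arrangement is possible.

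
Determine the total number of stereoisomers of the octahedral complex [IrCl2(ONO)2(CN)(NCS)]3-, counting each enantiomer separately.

8

In an octahedral complex each vertex has one trans partner and four cis neighbours.
Systematic placement gives 6 geometric isomers: Cl cis, ONO trans; Cl cis, ONO cis (3 arrangements, 2 chiral); Cl trans, ONO trans; Cl trans, ONO cis.
Of these, 2 lack any improper symmetry element and so occur as enantiomeric pairs, giving 6 + 2 = 8 stereoisomers in total.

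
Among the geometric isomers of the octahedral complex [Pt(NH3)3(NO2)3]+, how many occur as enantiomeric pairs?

The six octahedral sites form three mutually perpendicular trans pairs.
There are 2 geometric isomers: NH3 mer; NH3 fac.
Each arrangement has an internal mirror plane or centre of symmetry, so none is chiral.

0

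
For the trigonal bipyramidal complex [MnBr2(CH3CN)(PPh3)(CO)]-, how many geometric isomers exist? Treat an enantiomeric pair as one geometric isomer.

7

In a trigonal bipyramid the two axial positions differ from the three equatorial ones.
Placing the ligands in turn and identifying arrangements related by rotation or reflection leaves 7 distinct geometric isomers.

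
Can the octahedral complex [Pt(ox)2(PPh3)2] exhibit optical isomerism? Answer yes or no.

yes

Each ox is bidentate and must span two cis positions.
The distinct arrangements are (2 in all): PPh3 trans; PPh3 cis (chiral).
One of these lacks any improper symmetry element and so occurs as an enantiomeric pair, giving 2 + 1 = 3 stereoisomers in total.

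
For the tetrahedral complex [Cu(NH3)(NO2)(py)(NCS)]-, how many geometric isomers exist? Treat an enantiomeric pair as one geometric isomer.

1

All four vertices of a tetrahedron are equivalent and mutually adjacent, so cis/trans isomerism cannot arise.
Only one geometric arrangement is possible; it has no improper symmetry element, so it exists as a pair of enantiomers (2 stereoisomers).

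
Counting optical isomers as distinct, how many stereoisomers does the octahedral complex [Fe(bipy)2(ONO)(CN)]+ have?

In an octahedral complex each vertex has one trans partner and four cis neighbours.
Each bipy is bidentate and must span two cis positions.
There are 2 geometric isomers: ONO and CN mutually trans; ONO and CN mutually cis (chiral).
One of these lacks any improper symmetry element and so occurs as an enantiomeric pair, giving 2 + 1 = 3 stereoisomers in total.

3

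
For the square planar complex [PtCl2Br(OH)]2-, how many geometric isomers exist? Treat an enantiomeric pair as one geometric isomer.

2

Systematic placement gives 2 geometric isomers: Cl cis; Cl trans.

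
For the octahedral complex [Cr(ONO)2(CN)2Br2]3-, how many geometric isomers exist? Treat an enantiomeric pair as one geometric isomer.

5

An octahedron has six vertices in three trans pairs; every non-trans pair is cis.
There are 5 geometric isomers: ONO trans, CN trans, Br trans; ONO cis, CN cis, Br trans; ONO trans, CN cis, Br cis; ONO cis, CN cis, Br cis (chiral); ONO cis, CN trans, Br cis.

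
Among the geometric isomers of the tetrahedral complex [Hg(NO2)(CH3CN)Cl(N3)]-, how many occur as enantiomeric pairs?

All four vertices of a tetrahedron are equivalent and mutually adjacent, so cis/trans isomerism cannot arise.
Only one geometric arrangement is possible; it has no improper symmetry element, so it exists as a pair of enantiomers (2 stereoisomers).

1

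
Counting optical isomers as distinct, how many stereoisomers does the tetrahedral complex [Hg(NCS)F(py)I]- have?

In a tetrahedral complex all four positions are equivalent and every pair of ligands is adjacent — there is no cis/trans distinction.
Only one geometric arrangement is possible; it has no improper symmetry element, so it exists as a pair of enantiomers (2 stereoisomers).

2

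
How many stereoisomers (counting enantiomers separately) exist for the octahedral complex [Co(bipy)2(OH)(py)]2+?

3

The six octahedral sites form three mutually perpendicular trans pairs.
Each bipy is bidentate and must span two cis positions.
The distinct arrangements are (2 in all): OH and py mutually cis (chiral); OH and py mutually trans.
One of these lacks any improper symmetry element and so occurs as an enantiomeric pair, giving 2 + 1 = 3 stereoisomers in total.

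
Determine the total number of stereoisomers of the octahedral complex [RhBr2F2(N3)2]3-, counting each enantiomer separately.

6

In an octahedral complex each vertex has one trans partner and four cis neighbours.
Systematic placement gives 5 geometric isomers: Br trans, F trans, N3 trans; Br trans, F cis, N3 cis; Br cis, F cis, N3 trans; Br cis, F cis, N3 cis (chiral); Br cis, F trans, N3 cis.
One of these lacks any improper symmetry element and so occurs as an enantiomeric pair, giving 5 + 1 = 6 stereoisomers in total.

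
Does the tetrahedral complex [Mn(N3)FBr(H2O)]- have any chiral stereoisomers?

yes

In a tetrahedral complex all four positions are equivalent and every pair of ligands is adjacent — there is no cis/trans distinction.
Only one geometric arrangement is possible; it has no improper symmetry element, so it exists as a pair of enantiomers (2 stereoisomers).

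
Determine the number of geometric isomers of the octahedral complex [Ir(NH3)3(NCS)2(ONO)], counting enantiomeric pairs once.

Systematic placement gives 3 geometric isomers: NH3 mer, NCS trans; NH3 fac, NCS cis; NH3 mer, NCS cis.

3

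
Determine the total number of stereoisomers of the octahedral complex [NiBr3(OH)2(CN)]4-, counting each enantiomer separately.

An octahedron has six vertices in three trans pairs; every non-trans pair is cis.
There are 3 geometric isomers: Br mer, OH trans; Br mer, OH cis; Br fac, OH cis.
Each arrangement has an internal mirror plane or centre of symmetry, so none is chiral.

3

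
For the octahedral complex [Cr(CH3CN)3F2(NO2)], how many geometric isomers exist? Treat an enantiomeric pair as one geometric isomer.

The six octahedral sites form three mutually perpendicular trans pairs.
The distinct arrangements are (3 in all): CH3CN mer, F cis; CH3CN mer, F trans; CH3CN fac, F cis.

3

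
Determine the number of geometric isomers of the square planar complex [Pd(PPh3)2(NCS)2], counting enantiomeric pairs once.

2

A square has two trans pairs of vertices; adjacent vertices are cis.
Systematic placement gives 2 geometric isomers: PPh3 cis; PPh3 trans.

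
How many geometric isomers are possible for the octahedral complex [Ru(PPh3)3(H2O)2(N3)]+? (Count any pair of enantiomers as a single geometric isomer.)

3

In an octahedral complex each vertex has one trans partner and four cis neighbours.
There are 3 geometric isomers: PPh3 mer, H2O trans; PPh3 mer, H2O cis; PPh3 fac, H2O cis.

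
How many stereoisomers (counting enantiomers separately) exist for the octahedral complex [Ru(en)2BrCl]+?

The six octahedral sites form three mutually perpendicular trans pairs.
Each en is bidentate and must span two cis positions.
Working through the distinct placements yields 2 geometric isomers: Br and Cl mutually trans; Br and Cl mutually cis (chiral).
One of these lacks any improper symmetry element and so occurs as an enantiomeric pair, giving 2 + 1 = 3 stereoisomers in total.

3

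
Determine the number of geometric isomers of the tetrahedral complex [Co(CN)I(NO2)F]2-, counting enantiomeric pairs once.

Only one geometric arrangement is possible; it has no improper symmetry element, so it exists as a pair of enantiomers (2 stereoisomers).

1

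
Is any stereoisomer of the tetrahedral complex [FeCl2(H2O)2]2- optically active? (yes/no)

In a tetrahedral complex all four positions are equivalent and every pair of ligands is adjacent — there is no cis/trans distinction.
Only one geometric arrangement is possible.

no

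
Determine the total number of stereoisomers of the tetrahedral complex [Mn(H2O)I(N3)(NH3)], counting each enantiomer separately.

2

Only one geometric arrangement is possible; it has no improper symmetry element, so it exists as a pair of enantiomers (2 stereoisomers).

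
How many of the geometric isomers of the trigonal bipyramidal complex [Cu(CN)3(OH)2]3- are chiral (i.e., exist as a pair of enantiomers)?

0

A trigonal bipyramid has two axial and three equatorial sites, which are chemically inequivalent.
The distinct arrangements are (3 in all): OH both equatorial; OH one axial, one equatorial; OH both axial.
Each arrangement has an internal mirror plane or centre of symmetry, so none is chiral.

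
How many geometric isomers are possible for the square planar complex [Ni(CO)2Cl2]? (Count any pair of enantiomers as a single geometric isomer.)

2

A square has two trans pairs of vertices; adjacent vertices are cis.
The distinct arrangements are (2 in all): CO cis; CO trans.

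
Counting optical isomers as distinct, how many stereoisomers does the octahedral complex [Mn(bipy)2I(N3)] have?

3

An octahedron has six vertices in three trans pairs; every non-trans pair is cis.
Each bipy is bidentate and must span two cis positions.
The distinct arrangements are (2 in all): I and N3 mutually trans; I and N3 mutually cis (chiral).
One of these lacks any improper symmetry element and so occurs as an enantiomeric pair, giving 2 + 1 = 3 stereoisomers in total.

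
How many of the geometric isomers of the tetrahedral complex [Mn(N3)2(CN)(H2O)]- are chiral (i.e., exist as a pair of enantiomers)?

All four vertices of a tetrahedron are equivalent and mutually adjacent, so cis/trans isomerism cannot arise.
Only one geometric arrangement is possible.

0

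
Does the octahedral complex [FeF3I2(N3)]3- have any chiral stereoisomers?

no

The distinct arrangements are (3 in all): F mer, I cis; F mer, I trans; F fac, I cis.
Each arrangement has an internal mirror plane or centre of symmetry, so none is chiral.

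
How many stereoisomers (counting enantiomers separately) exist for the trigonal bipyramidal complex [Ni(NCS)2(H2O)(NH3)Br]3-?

A trigonal bipyramid has two axial and three equatorial sites, which are chemically inequivalent.
Systematic enumeration (placing each ligand type in turn and discarding arrangements equivalent by rotation or reflection) gives 7 geometric isomers.
Of these, 3 lack any improper symmetry element and so occur as enantiomeric pairs, giving 7 + 3 = 10 stereoisomers in total.

10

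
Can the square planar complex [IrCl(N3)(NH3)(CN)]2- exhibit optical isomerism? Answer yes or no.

no

There are 3 geometric isomers: (CN/N3 trans, Cl/NH3 trans); (CN/NH3 trans, Cl/N3 trans); (CN/Cl trans, N3/NH3 trans).
Each arrangement has an internal mirror plane or centre of symmetry, so none is chiral.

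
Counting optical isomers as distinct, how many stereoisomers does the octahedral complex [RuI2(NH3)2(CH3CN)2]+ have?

6

In an octahedral complex each vertex has one trans partner and four cis neighbours.
The distinct arrangements are (5 in all): I trans, NH3 trans, CH3CN trans; I cis, NH3 cis, CH3CN trans; I cis, NH3 trans, CH3CN cis; I cis, NH3 cis, CH3CN cis (chiral); I trans, NH3 cis, CH3CN cis.
One of these lacks any improper symmetry element and so occurs as an enantiomeric pair, giving 5 + 1 = 6 stereoisomers in total.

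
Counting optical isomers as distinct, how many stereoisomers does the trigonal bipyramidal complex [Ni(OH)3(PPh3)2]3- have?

3

There are 3 geometric isomers: PPh3 both equatorial; PPh3 one axial, one equatorial; PPh3 both axial.
Each arrangement has an internal mirror plane or centre of symmetry, so none is chiral.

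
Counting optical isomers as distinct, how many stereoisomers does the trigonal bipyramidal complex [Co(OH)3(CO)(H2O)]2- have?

4

In a trigonal bipyramid the two axial positions differ from the three equatorial ones.
Working through the distinct placements yields 4 geometric isomers: CO axial, H2O axial; CO axial, H2O equatorial; CO equatorial, H2O axial; CO equatorial, H2O equatorial.
Each arrangement has an internal mirror plane or centre of symmetry, so none is chiral.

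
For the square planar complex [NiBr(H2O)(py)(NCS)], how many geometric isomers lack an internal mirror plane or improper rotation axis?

A square has two trans pairs of vertices; adjacent vertices are cis.
There are 3 geometric isomers: (Br/NCS trans, H2O/py trans); (Br/py trans, H2O/NCS trans); (Br/H2O trans, NCS/py trans).
Each arrangement has an internal mirror plane or centre of symmetry, so none is chiral.

0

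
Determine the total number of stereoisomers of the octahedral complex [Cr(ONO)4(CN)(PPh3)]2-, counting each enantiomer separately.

2

An octahedron has six vertices in three trans pairs; every non-trans pair is cis.
There are 2 geometric isomers: CN and PPh3 mutually cis; CN and PPh3 mutually trans.
Each arrangement has an internal mirror plane or centre of symmetry, so none is chiral.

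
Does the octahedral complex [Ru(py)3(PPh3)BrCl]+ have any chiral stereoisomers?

An octahedron has six vertices in three trans pairs; every non-trans pair is cis.
Working through the distinct placements yields 4 geometric isomers: py mer (3 arrangements); py fac (chiral).
One of these lacks any improper symmetry element and so occurs as an enantiomeric pair, giving 4 + 1 = 5 stereoisomers in total.

yes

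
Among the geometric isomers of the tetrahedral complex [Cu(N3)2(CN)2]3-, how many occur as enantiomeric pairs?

Only one geometric arrangement is possible.

0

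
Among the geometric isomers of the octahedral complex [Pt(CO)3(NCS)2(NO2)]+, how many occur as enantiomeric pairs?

The six octahedral sites form three mutually perpendicular trans pairs.
Systematic placement gives 3 geometric isomers: CO mer, NCS cis; CO mer, NCS trans; CO fac, NCS cis.
Each arrangement has an internal mirror plane or centre of symmetry, so none is chiral.

0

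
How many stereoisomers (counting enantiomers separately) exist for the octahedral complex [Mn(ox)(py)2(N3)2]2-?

4

An octahedron has six vertices in three trans pairs; every non-trans pair is cis.
Each ox is bidentate and must span two cis positions.
There are 3 geometric isomers: py cis, N3 trans; py trans, N3 cis; py cis, N3 cis (chiral).
One of these lacks any improper symmetry element and so occurs as an enantiomeric pair, giving 3 + 1 = 4 stereoisomers in total.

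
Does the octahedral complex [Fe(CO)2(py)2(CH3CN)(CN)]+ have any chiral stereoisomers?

yes

In an octahedral complex each vertex has one trans partner and four cis neighbours.
Systematic placement gives 6 geometric isomers: CO trans, py trans; CO cis, py cis (3 arrangements, 2 chiral); CO cis, py trans; CO trans, py cis.
Of these, 2 lack any improper symmetry element and so occur as enantiomeric pairs, giving 6 + 2 = 8 stereoisomers in total.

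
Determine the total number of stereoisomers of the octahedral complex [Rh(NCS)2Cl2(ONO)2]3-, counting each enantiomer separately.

There are 5 geometric isomers: NCS trans, Cl trans, ONO trans; NCS cis, Cl trans, ONO cis; NCS cis, Cl cis, ONO trans; NCS cis, Cl cis, ONO cis (chiral); NCS trans, Cl cis, ONO cis.
One of these lacks any improper symmetry element and so occurs as an enantiomeric pair, giving 5 + 1 = 6 stereoisomers in total.

6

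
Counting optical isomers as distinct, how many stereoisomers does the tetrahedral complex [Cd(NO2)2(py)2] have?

Only one geometric arrangement is possible.

1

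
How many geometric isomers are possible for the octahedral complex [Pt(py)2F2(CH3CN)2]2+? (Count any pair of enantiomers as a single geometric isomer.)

5

An octahedron has six vertices in three trans pairs; every non-trans pair is cis.
There are 5 geometric isomers: py trans, F trans, CH3CN trans; py cis, F cis, CH3CN trans; py trans, F cis, CH3CN cis; py cis, F cis, CH3CN cis (chiral); py cis, F trans, CH3CN cis.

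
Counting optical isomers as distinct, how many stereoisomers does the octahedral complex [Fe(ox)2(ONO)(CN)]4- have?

3

In an octahedral complex each vertex has one trans partner and four cis neighbours.
Each ox is bidentate and must span two cis positions.
Working through the distinct placements yields 2 geometric isomers: ONO and CN mutually trans; ONO and CN mutually cis (chiral).
One of these lacks any improper symmetry element and so occurs as an enantiomeric pair, giving 2 + 1 = 3 stereoisomers in total.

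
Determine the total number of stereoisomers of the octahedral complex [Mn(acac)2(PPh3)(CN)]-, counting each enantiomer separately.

An octahedron has six vertices in three trans pairs; every non-trans pair is cis.
Each acac is bidentate and must span two cis positions.
There are 2 geometric isomers: PPh3 and CN mutually trans; PPh3 and CN mutually cis (chiral).
One of these lacks any improper symmetry element and so occurs as an enantiomeric pair, giving 2 + 1 = 3 stereoisomers in total.

3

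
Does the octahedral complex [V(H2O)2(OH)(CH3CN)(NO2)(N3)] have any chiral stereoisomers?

yes

An octahedron has six vertices in three trans pairs; every non-trans pair is cis.
Exhaustive case analysis gives 9 geometric isomers.
Of these, 6 lack any improper symmetry element and so occur as enantiomeric pairs, giving 9 + 6 = 15 stereoisomers in total.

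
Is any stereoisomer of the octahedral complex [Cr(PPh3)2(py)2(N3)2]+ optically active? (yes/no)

yes

The six octahedral sites form three mutually perpendicular trans pairs.
The distinct arrangements are (5 in all): PPh3 trans, py trans, N3 trans; PPh3 cis, py cis, N3 trans; PPh3 cis, py trans, N3 cis; PPh3 cis, py cis, N3 cis (chiral); PPh3 trans, py cis, N3 cis.
One of these lacks any improper symmetry element and so occurs as an enantiomeric pair, giving 5 + 1 = 6 stereoisomers in total.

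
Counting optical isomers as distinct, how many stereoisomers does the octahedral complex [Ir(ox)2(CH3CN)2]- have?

3

In an octahedral complex each vertex has one trans partner and four cis neighbours.
Each ox is bidentate and must span two cis positions.
Systematic placement gives 2 geometric isomers: CH3CN trans; CH3CN cis (chiral).
One of these lacks any improper symmetry element and so occurs as an enantiomeric pair, giving 2 + 1 = 3 stereoisomers in total.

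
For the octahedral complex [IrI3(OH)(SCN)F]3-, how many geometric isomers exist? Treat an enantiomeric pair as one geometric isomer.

4

An octahedron has six vertices in three trans pairs; every non-trans pair is cis.
The distinct arrangements are (4 in all): I mer (3 arrangements); I fac (chiral).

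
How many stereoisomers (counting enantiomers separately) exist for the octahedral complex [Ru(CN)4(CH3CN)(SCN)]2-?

2

The six octahedral sites form three mutually perpendicular trans pairs.
Systematic placement gives 2 geometric isomers: CH3CN and SCN mutually cis; CH3CN and SCN mutually trans.
Each arrangement has an internal mirror plane or centre of symmetry, so none is chiral.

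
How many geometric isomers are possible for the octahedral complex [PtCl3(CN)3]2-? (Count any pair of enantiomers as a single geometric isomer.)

An octahedron has six vertices in three trans pairs; every non-trans pair is cis.
Working through the distinct placements yields 2 geometric isomers: Cl mer; Cl fac.

2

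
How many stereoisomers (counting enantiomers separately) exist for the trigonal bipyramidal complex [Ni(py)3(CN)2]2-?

3

The distinct arrangements are (3 in all): CN both axial; CN one axial, one equatorial; CN both equatorial.
Each arrangement has an internal mirror plane or centre of symmetry, so none is chiral.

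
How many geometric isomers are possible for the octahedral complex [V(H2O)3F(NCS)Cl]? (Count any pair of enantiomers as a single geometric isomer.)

4

The six octahedral sites form three mutually perpendicular trans pairs.
The distinct arrangements are (4 in all): H2O mer (3 arrangements); H2O fac (chiral).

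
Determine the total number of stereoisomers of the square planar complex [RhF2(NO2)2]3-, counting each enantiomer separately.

2

Working through the distinct placements yields 2 geometric isomers: F cis; F trans.
Each arrangement has an internal mirror plane or centre of symmetry, so none is chiral.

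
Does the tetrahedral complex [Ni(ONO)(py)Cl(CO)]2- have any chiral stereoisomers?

yes

All four vertices of a tetrahedron are equivalent and mutually adjacent, so cis/trans isomerism cannot arise.
Only one geometric arrangement is possible; it has no improper symmetry element, so it exists as a pair of enantiomers (2 stereoisomers).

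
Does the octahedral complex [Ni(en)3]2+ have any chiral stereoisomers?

In an octahedral complex each vertex has one trans partner and four cis neighbours.
Each en is bidentate and must span two cis positions.
Only one geometric arrangement is possible; it has no improper symmetry element, so it exists as a pair of enantiomers (2 stereoisomers).

yes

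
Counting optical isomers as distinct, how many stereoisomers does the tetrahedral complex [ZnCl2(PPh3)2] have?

1

In a tetrahedral complex all four positions are equivalent and every pair of ligands is adjacent — there is no cis/trans distinction.
Only one geometric arrangement is possible.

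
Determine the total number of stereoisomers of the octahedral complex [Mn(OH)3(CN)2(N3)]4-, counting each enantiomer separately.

In an octahedral complex each vertex has one trans partner and four cis neighbours.
Working through the distinct placements yields 3 geometric isomers: OH mer, CN trans; OH mer, CN cis; OH fac, CN cis.
Each arrangement has an internal mirror plane or centre of symmetry, so none is chiral.

3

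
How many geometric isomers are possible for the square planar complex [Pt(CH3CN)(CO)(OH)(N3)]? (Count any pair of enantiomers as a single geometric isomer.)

In a square planar complex each vertex has one trans partner and two cis neighbours.
There are 3 geometric isomers: (CH3CN/N3 trans, CO/OH trans); (CH3CN/OH trans, CO/N3 trans); (CH3CN/CO trans, N3/OH trans).

3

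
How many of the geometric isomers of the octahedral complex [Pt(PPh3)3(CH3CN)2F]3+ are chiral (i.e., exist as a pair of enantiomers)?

0

The six octahedral sites form three mutually perpendicular trans pairs.
Systematic placement gives 3 geometric isomers: PPh3 mer, CH3CN trans; PPh3 mer, CH3CN cis; PPh3 fac, CH3CN cis.
Each arrangement has an internal mirror plane or centre of symmetry, so none is chiral.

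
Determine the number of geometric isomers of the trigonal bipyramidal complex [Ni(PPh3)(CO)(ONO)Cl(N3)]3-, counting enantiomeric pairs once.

10

A trigonal bipyramid has two axial and three equatorial sites, which are chemically inequivalent.
Placing the ligands in turn and identifying arrangements related by rotation or reflection leaves 10 distinct geometric isomers.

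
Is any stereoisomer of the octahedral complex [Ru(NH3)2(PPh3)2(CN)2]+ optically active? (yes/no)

The six octahedral sites form three mutually perpendicular trans pairs.
The distinct arrangements are (5 in all): NH3 trans, PPh3 trans, CN trans; NH3 cis, PPh3 cis, CN trans; NH3 cis, PPh3 trans, CN cis; NH3 cis, PPh3 cis, CN cis (chiral); NH3 trans, PPh3 cis, CN cis.
One of these lacks any improper symmetry element and so occurs as an enantiomeric pair, giving 5 + 1 = 6 stereoisomers in total.

yes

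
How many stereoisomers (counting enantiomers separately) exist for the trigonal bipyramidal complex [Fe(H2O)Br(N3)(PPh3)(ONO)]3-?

20

In a trigonal bipyramid the two axial positions differ from the three equatorial ones.
Placing the ligands in turn and identifying arrangements related by rotation or reflection leaves 10 distinct geometric isomers.
Of these, 10 lack any improper symmetry element and so occur as enantiomeric pairs, giving 10 + 10 = 20 stereoisomers in total.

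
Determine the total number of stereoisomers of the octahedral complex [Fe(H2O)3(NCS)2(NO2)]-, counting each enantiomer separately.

An octahedron has six vertices in three trans pairs; every non-trans pair is cis.
The distinct arrangements are (3 in all): H2O mer, NCS cis; H2O mer, NCS trans; H2O fac, NCS cis.
Each arrangement has an internal mirror plane or centre of symmetry, so none is chiral.

3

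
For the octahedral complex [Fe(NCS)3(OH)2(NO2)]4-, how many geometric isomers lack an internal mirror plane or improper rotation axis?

0

An octahedron has six vertices in three trans pairs; every non-trans pair is cis.
The distinct arrangements are (3 in all): NCS mer, OH trans; NCS mer, OH cis; NCS fac, OH cis.
Each arrangement has an internal mirror plane or centre of symmetry, so none is chiral.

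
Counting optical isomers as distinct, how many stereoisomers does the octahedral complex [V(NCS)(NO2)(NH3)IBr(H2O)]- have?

30

The six octahedral sites form three mutually perpendicular trans pairs.
Placing the ligands in turn and identifying arrangements related by rotation or reflection leaves 15 distinct geometric isomers.
Of these, 15 lack any improper symmetry element and so occur as enantiomeric pairs, giving 15 + 15 = 30 stereoisomers in total.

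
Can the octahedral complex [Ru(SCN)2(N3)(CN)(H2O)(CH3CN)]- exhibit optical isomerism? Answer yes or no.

yes

An octahedron has six vertices in three trans pairs; every non-trans pair is cis.
Placing the ligands in turn and identifying arrangements related by rotation or reflection leaves 9 distinct geometric isomers.
Of these, 6 lack any improper symmetry element and so occur as enantiomeric pairs, giving 9 + 6 = 15 stereoisomers in total.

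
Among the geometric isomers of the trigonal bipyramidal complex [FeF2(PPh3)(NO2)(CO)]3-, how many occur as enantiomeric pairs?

3

In a trigonal bipyramid the two axial positions differ from the three equatorial ones.
Exhaustive case analysis gives 7 geometric isomers.
Of these, 3 lack any improper symmetry element and so occur as enantiomeric pairs, giving 7 + 3 = 10 stereoisomers in total.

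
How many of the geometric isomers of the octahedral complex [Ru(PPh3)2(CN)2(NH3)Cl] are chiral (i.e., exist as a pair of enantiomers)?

The six octahedral sites form three mutually perpendicular trans pairs.
Systematic placement gives 6 geometric isomers: PPh3 trans, CN trans; PPh3 cis, CN trans; PPh3 trans, CN cis; PPh3 cis, CN cis (3 arrangements, 2 chiral).
Of these, 2 lack any improper symmetry element and so occur as enantiomeric pairs, giving 6 + 2 = 8 stereoisomers in total.

2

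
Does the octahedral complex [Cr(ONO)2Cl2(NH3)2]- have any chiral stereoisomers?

yes

In an octahedral complex each vertex has one trans partner and four cis neighbours.
The distinct arrangements are (5 in all): ONO trans, Cl trans, NH3 trans; ONO cis, Cl trans, NH3 cis; ONO trans, Cl cis, NH3 cis; ONO cis, Cl cis, NH3 cis (chiral); ONO cis, Cl cis, NH3 trans.
One of these lacks any improper symmetry element and so occurs as an enantiomeric pair, giving 5 + 1 = 6 stereoisomers in total.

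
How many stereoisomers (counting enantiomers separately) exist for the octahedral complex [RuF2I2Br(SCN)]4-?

8

An octahedron has six vertices in three trans pairs; every non-trans pair is cis.
There are 6 geometric isomers: F cis, I cis (3 arrangements, 2 chiral); F cis, I trans; F trans, I cis; F trans, I trans.
Of these, 2 lack any improper symmetry element and so occur as enantiomeric pairs, giving 6 + 2 = 8 stereoisomers in total.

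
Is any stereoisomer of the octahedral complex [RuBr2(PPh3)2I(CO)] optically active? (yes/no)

There are 6 geometric isomers: Br trans, PPh3 trans; Br trans, PPh3 cis; Br cis, PPh3 trans; Br cis, PPh3 cis (3 arrangements, 2 chiral).
Of these, 2 lack any improper symmetry element and so occur as enantiomeric pairs, giving 6 + 2 = 8 stereoisomers in total.

yes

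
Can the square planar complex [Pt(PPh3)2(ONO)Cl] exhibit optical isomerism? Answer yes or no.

A square has two trans pairs of vertices; adjacent vertices are cis.
Systematic placement gives 2 geometric isomers: PPh3 cis; PPh3 trans.
Each arrangement has an internal mirror plane or centre of symmetry, so none is chiral.

no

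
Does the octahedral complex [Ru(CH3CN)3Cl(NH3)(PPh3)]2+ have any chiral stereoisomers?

yes

The six octahedral sites form three mutually perpendicular trans pairs.
The distinct arrangements are (4 in all): CH3CN mer (3 arrangements); CH3CN fac (chiral).
One of these lacks any improper symmetry element and so occurs as an enantiomeric pair, giving 4 + 1 = 5 stereoisomers in total.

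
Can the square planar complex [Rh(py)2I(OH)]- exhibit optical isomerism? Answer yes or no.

A square has two trans pairs of vertices; adjacent vertices are cis.
The distinct arrangements are (2 in all): py cis; py trans.
Each arrangement has an internal mirror plane or centre of symmetry, so none is chiral.

no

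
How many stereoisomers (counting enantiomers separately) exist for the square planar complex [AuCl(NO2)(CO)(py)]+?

In a square planar complex each vertex has one trans partner and two cis neighbours.
Systematic placement gives 3 geometric isomers: (CO/NO2 trans, Cl/py trans); (CO/py trans, Cl/NO2 trans); (CO/Cl trans, NO2/py trans).
Each arrangement has an internal mirror plane or centre of symmetry, so none is chiral.

3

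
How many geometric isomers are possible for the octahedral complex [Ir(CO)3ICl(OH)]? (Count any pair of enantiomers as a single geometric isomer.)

An octahedron has six vertices in three trans pairs; every non-trans pair is cis.
Systematic placement gives 4 geometric isomers: CO mer (3 arrangements); CO fac (chiral).

4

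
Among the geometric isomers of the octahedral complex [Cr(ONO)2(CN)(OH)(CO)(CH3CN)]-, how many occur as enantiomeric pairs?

6

Exhaustive case analysis gives 9 geometric isomers.
Of these, 6 lack any improper symmetry element and so occur as enantiomeric pairs, giving 9 + 6 = 15 stereoisomers in total.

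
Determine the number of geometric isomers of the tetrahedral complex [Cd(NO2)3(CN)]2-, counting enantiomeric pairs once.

All four vertices of a tetrahedron are equivalent and mutually adjacent, so cis/trans isomerism cannot arise.
Only one geometric arrangement is possible.

1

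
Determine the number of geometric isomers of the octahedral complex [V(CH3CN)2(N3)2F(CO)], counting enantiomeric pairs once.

In an octahedral complex each vertex has one trans partner and four cis neighbours.
The distinct arrangements are (6 in all): CH3CN trans, N3 trans; CH3CN trans, N3 cis; CH3CN cis, N3 trans; CH3CN cis, N3 cis (3 arrangements, 2 chiral).

6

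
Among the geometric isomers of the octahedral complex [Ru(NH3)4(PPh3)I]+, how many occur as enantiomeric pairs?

0

An octahedron has six vertices in three trans pairs; every non-trans pair is cis.
Working through the distinct placements yields 2 geometric isomers: PPh3 and I mutually cis; PPh3 and I mutually trans.
Each arrangement has an internal mirror plane or centre of symmetry, so none is chiral.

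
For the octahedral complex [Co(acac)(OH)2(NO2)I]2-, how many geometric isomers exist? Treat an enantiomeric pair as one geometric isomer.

In an octahedral complex each vertex has one trans partner and four cis neighbours.
Each acac is bidentate and must span two cis positions.
Working through the distinct placements yields 4 geometric isomers: OH cis (3 arrangements, 2 chiral); OH trans.

4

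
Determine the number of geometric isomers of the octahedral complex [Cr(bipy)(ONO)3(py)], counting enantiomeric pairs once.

In an octahedral complex each vertex has one trans partner and four cis neighbours.
Each bipy is bidentate and must span two cis positions.
There are 2 geometric isomers: ONO mer; ONO fac.

2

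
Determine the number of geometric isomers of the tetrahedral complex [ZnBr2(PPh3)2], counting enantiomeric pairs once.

All four vertices of a tetrahedron are equivalent and mutually adjacent, so cis/trans isomerism cannot arise.
Only one geometric arrangement is possible.

1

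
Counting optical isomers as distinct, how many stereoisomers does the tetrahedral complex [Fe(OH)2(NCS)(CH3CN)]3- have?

1

All four vertices of a tetrahedron are equivalent and mutually adjacent, so cis/trans isomerism cannot arise.
Only one geometric arrangement is possible.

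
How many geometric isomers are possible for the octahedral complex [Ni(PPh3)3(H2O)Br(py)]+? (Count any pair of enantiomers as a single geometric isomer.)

4

In an octahedral complex each vertex has one trans partner and four cis neighbours.
Systematic placement gives 4 geometric isomers: PPh3 mer (3 arrangements); PPh3 fac (chiral).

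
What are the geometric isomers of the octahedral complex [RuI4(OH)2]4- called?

In an octahedral complex each vertex has one trans partner and four cis neighbours.
There are 2 geometric isomers: OH trans; OH cis.

cis and trans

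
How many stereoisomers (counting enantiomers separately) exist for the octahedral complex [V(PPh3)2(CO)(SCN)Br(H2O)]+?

In an octahedral complex each vertex has one trans partner and four cis neighbours.
Placing the ligands in turn and identifying arrangements related by rotation or reflection leaves 9 distinct geometric isomers.
Of these, 6 lack any improper symmetry element and so occur as enantiomeric pairs, giving 9 + 6 = 15 stereoisomers in total.

15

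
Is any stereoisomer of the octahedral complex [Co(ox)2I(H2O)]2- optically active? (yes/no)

The six octahedral sites form three mutually perpendicular trans pairs.
Each ox is bidentate and must span two cis positions.
Systematic placement gives 2 geometric isomers: I and H2O mutually trans; I and H2O mutually cis (chiral).
One of these lacks any improper symmetry element and so occurs as an enantiomeric pair, giving 2 + 1 = 3 stereoisomers in total.

yes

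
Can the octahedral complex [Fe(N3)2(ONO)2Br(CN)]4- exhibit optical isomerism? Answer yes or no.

yes

An octahedron has six vertices in three trans pairs; every non-trans pair is cis.
Systematic placement gives 6 geometric isomers: N3 trans, ONO trans; N3 cis, ONO cis (3 arrangements, 2 chiral); N3 cis, ONO trans; N3 trans, ONO cis.
Of these, 2 lack any improper symmetry element and so occur as enantiomeric pairs, giving 6 + 2 = 8 stereoisomers in total.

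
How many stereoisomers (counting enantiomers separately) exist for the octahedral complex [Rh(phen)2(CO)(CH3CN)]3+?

3

An octahedron has six vertices in three trans pairs; every non-trans pair is cis.
Each phen is bidentate and must span two cis positions.
Systematic placement gives 2 geometric isomers: CO and CH3CN mutually trans; CO and CH3CN mutually cis (chiral).
One of these lacks any improper symmetry element and so occurs as an enantiomeric pair, giving 2 + 1 = 3 stereoisomers in total.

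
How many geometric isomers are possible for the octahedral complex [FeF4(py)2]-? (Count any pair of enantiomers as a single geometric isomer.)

An octahedron has six vertices in three trans pairs; every non-trans pair is cis.
Working through the distinct placements yields 2 geometric isomers: py trans; py cis.

2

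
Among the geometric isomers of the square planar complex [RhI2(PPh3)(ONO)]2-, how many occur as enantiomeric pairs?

0

A square has two trans pairs of vertices; adjacent vertices are cis.
There are 2 geometric isomers: I cis; I trans.
Each arrangement has an internal mirror plane or centre of symmetry, so none is chiral.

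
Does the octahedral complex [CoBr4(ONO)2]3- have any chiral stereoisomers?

There are 2 geometric isomers: ONO trans; ONO cis.
Each arrangement has an internal mirror plane or centre of symmetry, so none is chiral.

no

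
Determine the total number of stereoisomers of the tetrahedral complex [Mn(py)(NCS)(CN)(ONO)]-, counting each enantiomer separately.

All four vertices of a tetrahedron are equivalent and mutually adjacent, so cis/trans isomerism cannot arise.
Only one geometric arrangement is possible; it has no improper symmetry element, so it exists as a pair of enantiomers (2 stereoisomers).

2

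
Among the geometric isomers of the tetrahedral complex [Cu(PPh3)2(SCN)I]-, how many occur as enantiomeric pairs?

Only one geometric arrangement is possible.

0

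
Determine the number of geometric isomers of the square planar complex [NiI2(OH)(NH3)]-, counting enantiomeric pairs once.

2

A square has two trans pairs of vertices; adjacent vertices are cis.
Working through the distinct placements yields 2 geometric isomers: I cis; I trans.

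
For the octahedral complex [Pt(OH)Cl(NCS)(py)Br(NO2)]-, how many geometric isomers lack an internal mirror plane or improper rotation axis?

Exhaustive case analysis gives 15 geometric isomers.
Of these, 15 lack any improper symmetry element and so occur as enantiomeric pairs, giving 15 + 15 = 30 stereoisomers in total.

15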